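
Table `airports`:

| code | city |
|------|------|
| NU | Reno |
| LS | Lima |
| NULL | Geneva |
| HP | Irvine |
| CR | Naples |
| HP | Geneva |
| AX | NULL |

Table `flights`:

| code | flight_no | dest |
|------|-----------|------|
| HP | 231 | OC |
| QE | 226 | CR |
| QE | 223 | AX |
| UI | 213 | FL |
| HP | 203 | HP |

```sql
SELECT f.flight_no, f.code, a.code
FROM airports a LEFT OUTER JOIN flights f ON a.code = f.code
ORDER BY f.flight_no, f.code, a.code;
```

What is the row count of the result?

9

LEFT JOIN keeps every row from `airports`; unmatched rows get NULL for `flights`'s columns.
Matching on a.code = f.code. A NULL in a compared column never satisfies the condition.
- a row (code=NU): no match → kept, f columns NULL.
- a row (code=LS): no match → kept, f columns NULL.
- a row (code=NULL): no match → kept, f columns NULL.
- a row (code=HP): matches 2 f row(s) → 2 output row(s).
- a row (code=CR): no match → kept, f columns NULL.
- a row (code=HP): matches 2 f row(s) → 2 output row(s).
- a row (code=AX): no match → kept, f columns NULL.
Total: 4 matched + 5 padded = 9 rows.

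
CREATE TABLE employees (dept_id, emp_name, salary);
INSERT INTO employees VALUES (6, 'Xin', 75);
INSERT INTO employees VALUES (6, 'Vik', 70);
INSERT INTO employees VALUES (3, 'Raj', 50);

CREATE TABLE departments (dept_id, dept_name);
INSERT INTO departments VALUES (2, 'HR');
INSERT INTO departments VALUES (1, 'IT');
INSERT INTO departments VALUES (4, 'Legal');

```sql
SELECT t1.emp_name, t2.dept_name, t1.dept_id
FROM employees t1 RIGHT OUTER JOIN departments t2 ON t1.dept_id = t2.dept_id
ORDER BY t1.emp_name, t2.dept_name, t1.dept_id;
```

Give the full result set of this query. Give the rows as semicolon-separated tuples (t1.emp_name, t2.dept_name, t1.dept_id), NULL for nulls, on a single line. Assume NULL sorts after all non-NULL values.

RIGHT JOIN keeps every row from `departments`; unmatched rows get NULL for `employees`'s columns.
Matching on t1.dept_id = t2.dept_id.
- t1[0] dept_id=6 → no match.
- t1[1] dept_id=6 → no match.
- t1[2] dept_id=3 → no match.
- 3 row(s) from t2 found no t1 partner → padded with NULL.
After projecting and ordering:
t1.emp_name | t2.dept_name | t1.dept_id
NULL | HR | NULL
NULL | IT | NULL
NULL | Legal | NULL

(NULL, HR, NULL); (NULL, IT, NULL); (NULL, Legal, NULL)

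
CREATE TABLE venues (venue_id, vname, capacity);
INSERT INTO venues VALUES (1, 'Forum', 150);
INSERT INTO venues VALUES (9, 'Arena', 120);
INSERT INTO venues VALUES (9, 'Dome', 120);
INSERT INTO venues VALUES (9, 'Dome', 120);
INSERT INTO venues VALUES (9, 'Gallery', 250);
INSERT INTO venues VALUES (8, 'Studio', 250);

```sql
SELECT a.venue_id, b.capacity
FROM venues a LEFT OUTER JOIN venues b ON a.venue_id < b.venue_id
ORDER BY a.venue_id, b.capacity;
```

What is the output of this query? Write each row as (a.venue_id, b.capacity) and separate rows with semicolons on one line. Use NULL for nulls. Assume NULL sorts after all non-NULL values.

LEFT JOIN keeps every row from `venues a`; unmatched rows get NULL for `venues b`'s columns.
Matching on a.venue_id < b.venue_id.
Matched pairs: 9; unmatched a rows kept: 4.

(1, 120); (1, 120); (1, 120); (1, 250); (1, 250); (8, 120); (8, 120); (8, 120); (8, 250); (9, NULL); (9, NULL); (9, NULL); (9, NULL)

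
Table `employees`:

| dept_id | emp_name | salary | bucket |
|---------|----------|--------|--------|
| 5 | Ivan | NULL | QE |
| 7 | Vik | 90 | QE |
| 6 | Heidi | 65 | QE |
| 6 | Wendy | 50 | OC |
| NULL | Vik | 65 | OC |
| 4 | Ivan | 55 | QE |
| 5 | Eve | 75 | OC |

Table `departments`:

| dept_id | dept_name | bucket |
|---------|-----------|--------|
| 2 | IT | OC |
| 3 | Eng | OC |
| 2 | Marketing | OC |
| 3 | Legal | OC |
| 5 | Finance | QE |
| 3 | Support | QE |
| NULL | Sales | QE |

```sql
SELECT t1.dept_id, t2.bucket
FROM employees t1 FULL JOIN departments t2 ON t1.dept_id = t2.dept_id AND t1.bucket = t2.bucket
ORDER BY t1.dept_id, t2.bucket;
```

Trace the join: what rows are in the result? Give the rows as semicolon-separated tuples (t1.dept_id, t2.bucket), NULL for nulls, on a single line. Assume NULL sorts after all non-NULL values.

(4, NULL); (5, QE); (5, NULL); (6, NULL); (6, NULL); (7, NULL); (NULL, OC); (NULL, OC); (NULL, OC); (NULL, OC); (NULL, QE); (NULL, QE); (NULL, NULL)

FULL OUTER JOIN keeps every row from both sides; unmatched rows get NULL for the other side's columns.
Matching on t1.dept_id = t2.dept_id AND t1.bucket = t2.bucket. A NULL in a compared column never satisfies the condition.
- t1 (dept_id=5, bucket=QE) pairs with 1 row(s) of t2.
- t1 (dept_id=7, bucket=QE) has no partner → padded with NULL.
- t1 (dept_id=6, bucket=QE) has no partner → padded with NULL.
- t1 (dept_id=6, bucket=OC) has no partner → padded with NULL.
- t1 (dept_id=NULL, bucket=OC) has no partner → padded with NULL.
- t1 (dept_id=4, bucket=QE) has no partner → padded with NULL.
- t1 (dept_id=5, bucket=OC) has no partner → padded with NULL.
- plus 6 unmatched t2 row(s), each kept with NULL t1 columns.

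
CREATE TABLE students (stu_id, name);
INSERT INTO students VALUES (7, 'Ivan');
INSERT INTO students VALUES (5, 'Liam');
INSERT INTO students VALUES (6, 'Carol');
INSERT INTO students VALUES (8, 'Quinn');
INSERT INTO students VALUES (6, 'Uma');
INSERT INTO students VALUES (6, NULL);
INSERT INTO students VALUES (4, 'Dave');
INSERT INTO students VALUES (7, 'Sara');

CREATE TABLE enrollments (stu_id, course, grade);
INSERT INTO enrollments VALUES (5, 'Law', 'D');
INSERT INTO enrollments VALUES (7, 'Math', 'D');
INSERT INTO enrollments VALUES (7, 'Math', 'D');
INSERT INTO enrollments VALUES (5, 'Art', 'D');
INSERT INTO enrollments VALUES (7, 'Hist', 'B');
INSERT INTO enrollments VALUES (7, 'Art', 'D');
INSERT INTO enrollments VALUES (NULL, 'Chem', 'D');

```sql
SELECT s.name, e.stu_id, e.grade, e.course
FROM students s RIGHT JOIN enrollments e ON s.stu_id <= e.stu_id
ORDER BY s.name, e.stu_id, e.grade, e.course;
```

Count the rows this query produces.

RIGHT JOIN keeps every row from `enrollments`; unmatched rows get NULL for `students`'s columns.
Matching on s.stu_id <= e.stu_id. A NULL in a compared column never satisfies the condition.
- s (stu_id=7) pairs with 4 row(s) of e.
- s (stu_id=5) pairs with 6 row(s) of e.
- s (stu_id=6) pairs with 4 row(s) of e.
- s (stu_id=8) has no partner in e.
- s (stu_id=6) pairs with 4 row(s) of e.
- s (stu_id=6) pairs with 4 row(s) of e.
- s (stu_id=4) pairs with 6 row(s) of e.
- s (stu_id=7) pairs with 4 row(s) of e.
- 1 e row(s) had no s match → kept, s columns NULL.
Total: 32 matched + 1 padded = 33 rows.

33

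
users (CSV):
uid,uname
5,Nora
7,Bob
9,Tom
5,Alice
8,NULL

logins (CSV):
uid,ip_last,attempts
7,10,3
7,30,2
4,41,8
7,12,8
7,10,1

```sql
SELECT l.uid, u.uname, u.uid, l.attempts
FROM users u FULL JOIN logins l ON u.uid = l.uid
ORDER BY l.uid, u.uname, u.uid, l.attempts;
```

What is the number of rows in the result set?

FULL OUTER JOIN keeps every row from both sides; unmatched rows get NULL for the other side's columns.
Matching on u.uid = l.uid.
- u[0] uid=5 → no match; kept with NULLs on the l side.
- u[1] uid=7 → 4 match(es) in l → 4 row(s).
- u[2] uid=9 → no match; kept with NULLs on the l side.
- u[3] uid=5 → no match; kept with NULLs on the l side.
- u[4] uid=8 → no match; kept with NULLs on the l side.
- 1 row(s) from l found no u partner → padded with NULL.
Total: 4 matched + 5 padded = 9 rows.

9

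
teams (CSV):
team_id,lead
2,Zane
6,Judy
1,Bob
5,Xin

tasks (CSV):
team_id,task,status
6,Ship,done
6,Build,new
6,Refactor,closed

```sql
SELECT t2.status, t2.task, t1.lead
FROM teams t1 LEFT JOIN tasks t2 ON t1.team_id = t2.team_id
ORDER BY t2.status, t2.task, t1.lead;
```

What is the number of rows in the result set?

LEFT JOIN keeps every row from `teams`; unmatched rows get NULL for `tasks`'s columns.
Matching on t1.team_id = t2.team_id.
- t1 row (team_id=2): no match → kept, t2 columns NULL.
- t1 row (team_id=6): matches 3 t2 row(s) → 3 output row(s).
- t1 row (team_id=1): no match → kept, t2 columns NULL.
- t1 row (team_id=5): no match → kept, t2 columns NULL.
Total: 3 matched + 3 padded = 6 rows.

6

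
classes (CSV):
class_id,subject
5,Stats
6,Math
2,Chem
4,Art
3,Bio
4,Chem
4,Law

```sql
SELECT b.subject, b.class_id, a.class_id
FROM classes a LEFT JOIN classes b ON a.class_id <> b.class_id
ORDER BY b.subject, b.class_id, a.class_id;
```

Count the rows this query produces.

36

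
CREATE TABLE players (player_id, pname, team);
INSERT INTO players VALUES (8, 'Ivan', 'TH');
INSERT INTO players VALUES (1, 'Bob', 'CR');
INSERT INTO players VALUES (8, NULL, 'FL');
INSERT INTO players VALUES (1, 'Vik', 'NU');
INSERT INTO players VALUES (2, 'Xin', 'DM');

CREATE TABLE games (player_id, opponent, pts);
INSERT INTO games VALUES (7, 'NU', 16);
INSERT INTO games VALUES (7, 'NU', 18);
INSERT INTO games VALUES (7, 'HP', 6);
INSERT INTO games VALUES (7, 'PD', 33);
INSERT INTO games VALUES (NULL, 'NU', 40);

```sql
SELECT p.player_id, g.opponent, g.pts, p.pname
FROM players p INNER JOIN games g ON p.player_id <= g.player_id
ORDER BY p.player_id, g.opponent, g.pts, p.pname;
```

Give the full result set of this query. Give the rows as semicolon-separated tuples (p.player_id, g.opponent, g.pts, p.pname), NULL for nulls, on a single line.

(1, HP, 6, Bob); (1, HP, 6, Vik); (1, NU, 16, Bob); (1, NU, 16, Vik); (1, NU, 18, Bob); (1, NU, 18, Vik); (1, PD, 33, Bob); (1, PD, 33, Vik); (2, HP, 6, Xin); (2, NU, 16, Xin); (2, NU, 18, Xin); (2, PD, 33, Xin)

INNER JOIN keeps only pairs where the ON condition holds.
Matching on p.player_id <= g.player_id. A NULL in a compared column never satisfies the condition.
- player_id=8: no matching g row, dropped.
- player_id=1: 4 matching g row(s), so 4 row(s) emitted.
- player_id=8: no matching g row, dropped.
- player_id=1: 4 matching g row(s), so 4 row(s) emitted.
- player_id=2: 4 matching g row(s), so 4 row(s) emitted.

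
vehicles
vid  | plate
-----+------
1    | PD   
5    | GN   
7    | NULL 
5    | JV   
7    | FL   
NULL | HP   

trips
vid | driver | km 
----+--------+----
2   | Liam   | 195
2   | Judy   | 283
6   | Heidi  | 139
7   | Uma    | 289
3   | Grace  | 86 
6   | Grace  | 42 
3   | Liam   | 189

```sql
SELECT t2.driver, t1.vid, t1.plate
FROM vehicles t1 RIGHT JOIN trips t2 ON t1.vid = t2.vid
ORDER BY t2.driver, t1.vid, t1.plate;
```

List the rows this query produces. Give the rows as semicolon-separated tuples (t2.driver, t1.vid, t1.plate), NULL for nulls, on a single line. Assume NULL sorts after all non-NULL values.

(Grace, NULL, NULL); (Grace, NULL, NULL); (Heidi, NULL, NULL); (Judy, NULL, NULL); (Liam, NULL, NULL); (Liam, NULL, NULL); (Uma, 7, FL); (Uma, 7, NULL)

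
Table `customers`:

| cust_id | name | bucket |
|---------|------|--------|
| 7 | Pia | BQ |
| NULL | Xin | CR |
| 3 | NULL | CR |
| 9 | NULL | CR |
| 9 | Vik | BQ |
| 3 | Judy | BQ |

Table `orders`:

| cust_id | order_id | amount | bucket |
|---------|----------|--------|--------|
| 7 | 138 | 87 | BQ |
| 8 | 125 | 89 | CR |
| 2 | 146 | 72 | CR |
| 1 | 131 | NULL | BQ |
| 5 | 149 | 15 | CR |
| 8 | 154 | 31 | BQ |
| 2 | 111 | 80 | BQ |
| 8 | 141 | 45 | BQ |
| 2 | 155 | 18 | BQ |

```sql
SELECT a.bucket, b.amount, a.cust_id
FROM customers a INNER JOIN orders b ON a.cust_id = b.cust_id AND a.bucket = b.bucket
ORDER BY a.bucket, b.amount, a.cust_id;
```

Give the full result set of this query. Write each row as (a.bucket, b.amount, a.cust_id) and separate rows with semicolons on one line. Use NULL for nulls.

(BQ, 87, 7)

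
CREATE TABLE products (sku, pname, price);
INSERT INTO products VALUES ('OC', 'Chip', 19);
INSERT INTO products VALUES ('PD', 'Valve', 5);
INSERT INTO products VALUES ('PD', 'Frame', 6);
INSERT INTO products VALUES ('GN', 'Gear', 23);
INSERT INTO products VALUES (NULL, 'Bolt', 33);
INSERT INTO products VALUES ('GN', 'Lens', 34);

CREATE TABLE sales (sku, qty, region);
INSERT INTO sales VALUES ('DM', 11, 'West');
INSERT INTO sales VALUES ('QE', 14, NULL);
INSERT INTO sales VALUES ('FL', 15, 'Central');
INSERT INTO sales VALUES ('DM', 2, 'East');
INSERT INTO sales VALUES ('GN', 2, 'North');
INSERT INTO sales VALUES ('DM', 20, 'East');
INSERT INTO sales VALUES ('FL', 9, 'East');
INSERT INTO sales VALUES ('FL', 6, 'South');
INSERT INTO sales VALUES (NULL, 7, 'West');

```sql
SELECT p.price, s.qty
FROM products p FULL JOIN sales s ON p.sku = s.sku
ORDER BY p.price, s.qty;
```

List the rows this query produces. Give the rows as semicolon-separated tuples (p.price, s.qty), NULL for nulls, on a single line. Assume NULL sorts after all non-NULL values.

FULL OUTER JOIN keeps every row from both sides; unmatched rows get NULL for the other side's columns.
Matching on p.sku = s.sku. A NULL in a compared column never satisfies the condition.
- p[0] sku=OC → no match; kept with NULLs on the s side.
- p[1] sku=PD → no match; kept with NULLs on the s side.
- p[2] sku=PD → no match; kept with NULLs on the s side.
- p[3] sku=GN → 1 match(es) in s → 1 row(s).
- p[4] sku=NULL → no match; kept with NULLs on the s side.
- p[5] sku=GN → 1 match(es) in s → 1 row(s).
- 8 row(s) from s found no p partner → padded with NULL.

(5, NULL); (6, NULL); (19, NULL); (23, 2); (33, NULL); (34, 2); (NULL, 2); (NULL, 6); (NULL, 7); (NULL, 9); (NULL, 11); (NULL, 14); (NULL, 15); (NULL, 20)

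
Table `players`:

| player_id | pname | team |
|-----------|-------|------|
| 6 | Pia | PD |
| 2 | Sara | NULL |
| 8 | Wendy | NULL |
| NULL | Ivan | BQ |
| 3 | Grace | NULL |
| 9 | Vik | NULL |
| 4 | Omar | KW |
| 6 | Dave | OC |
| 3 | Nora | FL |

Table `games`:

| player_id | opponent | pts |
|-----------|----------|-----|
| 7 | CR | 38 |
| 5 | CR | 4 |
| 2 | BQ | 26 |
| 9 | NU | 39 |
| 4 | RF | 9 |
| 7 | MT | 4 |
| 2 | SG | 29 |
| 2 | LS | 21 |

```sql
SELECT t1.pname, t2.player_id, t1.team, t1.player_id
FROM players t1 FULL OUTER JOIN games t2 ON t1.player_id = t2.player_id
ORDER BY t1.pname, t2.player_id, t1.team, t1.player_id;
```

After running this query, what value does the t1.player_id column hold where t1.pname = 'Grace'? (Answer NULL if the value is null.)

3

FULL OUTER JOIN keeps every row from both sides; unmatched rows get NULL for the other side's columns.
Matching on t1.player_id = t2.player_id. A NULL in a compared column never satisfies the condition.
- t1 (player_id=6) has no partner → padded with NULL.
- t1 (player_id=2) pairs with 3 row(s) of t2.
- t1 (player_id=8) has no partner → padded with NULL.
- t1 (player_id=NULL) has no partner → padded with NULL.
- t1 (player_id=3) has no partner → padded with NULL.
- t1 (player_id=9) pairs with 1 row(s) of t2.
- t1 (player_id=4) pairs with 1 row(s) of t2.
- t1 (player_id=6) has no partner → padded with NULL.
- t1 (player_id=3) has no partner → padded with NULL.
- 3 t2 row(s) had no t1 match → kept, t1 columns NULL.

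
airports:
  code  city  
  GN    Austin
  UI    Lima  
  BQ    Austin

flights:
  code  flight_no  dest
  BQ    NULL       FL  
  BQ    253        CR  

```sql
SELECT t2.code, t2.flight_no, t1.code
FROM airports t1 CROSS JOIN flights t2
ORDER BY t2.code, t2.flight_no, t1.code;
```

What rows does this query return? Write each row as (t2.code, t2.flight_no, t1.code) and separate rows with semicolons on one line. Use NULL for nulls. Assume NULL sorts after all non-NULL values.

CROSS JOIN pairs every row of `airports` with every row of `flights`: 3 × 2 = 6 rows.
After projecting and ordering:
t2.code | t2.flight_no | t1.code
BQ | 253 | BQ
BQ | 253 | GN
BQ | 253 | UI
BQ | NULL | BQ
BQ | NULL | GN
BQ | NULL | UI

(BQ, 253, BQ); (BQ, 253, GN); (BQ, 253, UI); (BQ, NULL, BQ); (BQ, NULL, GN); (BQ, NULL, UI)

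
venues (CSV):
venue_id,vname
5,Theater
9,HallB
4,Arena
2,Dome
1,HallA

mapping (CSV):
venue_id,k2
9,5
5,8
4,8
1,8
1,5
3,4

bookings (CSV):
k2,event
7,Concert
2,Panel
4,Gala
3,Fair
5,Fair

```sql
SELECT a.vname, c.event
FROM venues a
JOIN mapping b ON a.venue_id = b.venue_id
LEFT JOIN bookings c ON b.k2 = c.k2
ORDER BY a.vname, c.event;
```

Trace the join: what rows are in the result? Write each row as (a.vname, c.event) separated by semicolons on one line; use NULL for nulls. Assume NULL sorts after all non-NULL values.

(Arena, NULL); (HallA, Fair); (HallA, NULL); (HallB, Fair); (Theater, NULL)

Joins associate left-to-right: venues INNER JOIN mapping on venue_id gives 5 intermediate row(s).
Then LEFT JOIN `bookings c` on k2: each of those 5 rows is kept; rows whose b.k2 has no match in c get NULL for c's columns.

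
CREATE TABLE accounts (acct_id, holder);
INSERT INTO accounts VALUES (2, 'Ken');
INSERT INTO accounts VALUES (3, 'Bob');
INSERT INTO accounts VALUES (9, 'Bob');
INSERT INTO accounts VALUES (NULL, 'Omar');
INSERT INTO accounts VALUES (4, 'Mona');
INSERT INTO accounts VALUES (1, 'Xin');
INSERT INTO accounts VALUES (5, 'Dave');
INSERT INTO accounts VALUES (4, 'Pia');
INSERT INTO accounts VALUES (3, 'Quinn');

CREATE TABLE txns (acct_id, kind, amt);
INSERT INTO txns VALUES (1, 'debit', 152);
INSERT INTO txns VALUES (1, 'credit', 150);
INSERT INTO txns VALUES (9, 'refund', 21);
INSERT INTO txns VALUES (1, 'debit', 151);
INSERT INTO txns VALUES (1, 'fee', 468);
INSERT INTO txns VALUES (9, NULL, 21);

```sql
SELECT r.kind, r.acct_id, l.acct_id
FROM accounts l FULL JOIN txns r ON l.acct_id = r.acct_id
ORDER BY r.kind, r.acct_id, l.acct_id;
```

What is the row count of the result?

13

FULL OUTER JOIN keeps every row from both sides; unmatched rows get NULL for the other side's columns.
Matching on l.acct_id = r.acct_id. A NULL in a compared column never satisfies the condition.
- l row (acct_id=2): no match → kept, r columns NULL.
- l row (acct_id=3): no match → kept, r columns NULL.
- l row (acct_id=9): matches 2 r row(s) → 2 output row(s).
- l row (acct_id=NULL): no match → kept, r columns NULL.
- l row (acct_id=4): no match → kept, r columns NULL.
- l row (acct_id=1): matches 4 r row(s) → 4 output row(s).
- l row (acct_id=5): no match → kept, r columns NULL.
- l row (acct_id=4): no match → kept, r columns NULL.
- l row (acct_id=3): no match → kept, r columns NULL.
Total: 6 matched + 7 padded = 13 rows.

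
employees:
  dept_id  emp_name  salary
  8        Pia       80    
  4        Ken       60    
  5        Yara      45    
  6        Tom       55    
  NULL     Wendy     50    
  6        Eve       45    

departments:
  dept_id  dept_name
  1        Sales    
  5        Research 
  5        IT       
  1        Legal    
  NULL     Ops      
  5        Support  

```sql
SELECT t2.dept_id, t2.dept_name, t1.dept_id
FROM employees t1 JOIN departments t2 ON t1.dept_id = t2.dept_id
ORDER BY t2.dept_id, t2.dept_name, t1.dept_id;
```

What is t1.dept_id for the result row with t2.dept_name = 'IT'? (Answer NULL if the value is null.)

INNER JOIN keeps only pairs where the ON condition holds.
Matching on t1.dept_id = t2.dept_id. A NULL in a compared column never satisfies the condition.
- t1 row (dept_id=8): no match → dropped.
- t1 row (dept_id=4): no match → dropped.
- t1 row (dept_id=5): matches 3 t2 row(s) → 3 output row(s).
- t1 row (dept_id=6): no match → dropped.
- t1 row (dept_id=NULL): no match → dropped.
- t1 row (dept_id=6): no match → dropped.

5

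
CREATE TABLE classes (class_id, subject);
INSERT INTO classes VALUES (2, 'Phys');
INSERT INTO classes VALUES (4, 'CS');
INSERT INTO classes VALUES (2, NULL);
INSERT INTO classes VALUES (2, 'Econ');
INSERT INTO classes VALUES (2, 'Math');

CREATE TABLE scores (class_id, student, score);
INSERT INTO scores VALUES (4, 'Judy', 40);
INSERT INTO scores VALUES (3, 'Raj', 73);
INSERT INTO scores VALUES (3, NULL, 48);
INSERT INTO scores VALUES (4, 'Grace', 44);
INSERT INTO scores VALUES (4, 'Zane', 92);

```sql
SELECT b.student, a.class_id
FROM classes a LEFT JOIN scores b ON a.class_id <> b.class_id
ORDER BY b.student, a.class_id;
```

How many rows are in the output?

LEFT JOIN keeps every row from `classes`; unmatched rows get NULL for `scores`'s columns.
Matching on a.class_id <> b.class_id.
- a[0] class_id=2 → 5 match(es) in b → 5 row(s).
- a[1] class_id=4 → 2 match(es) in b → 2 row(s).
- a[2] class_id=2 → 5 match(es) in b → 5 row(s).
- a[3] class_id=2 → 5 match(es) in b → 5 row(s).
- a[4] class_id=2 → 5 match(es) in b → 5 row(s).
Total: 22 rows.

22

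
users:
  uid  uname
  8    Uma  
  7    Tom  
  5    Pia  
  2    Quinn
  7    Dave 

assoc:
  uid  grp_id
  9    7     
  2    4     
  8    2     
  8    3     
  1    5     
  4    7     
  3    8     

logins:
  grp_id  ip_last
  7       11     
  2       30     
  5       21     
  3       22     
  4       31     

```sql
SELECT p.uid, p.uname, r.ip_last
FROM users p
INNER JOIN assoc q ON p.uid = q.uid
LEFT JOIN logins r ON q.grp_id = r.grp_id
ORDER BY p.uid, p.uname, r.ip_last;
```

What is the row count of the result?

3

Step 1 — p INNER JOIN q on uid → 3 row(s).
Then LEFT JOIN `logins r` on grp_id: each of those 3 rows is kept; rows whose q.grp_id has no match in r get NULL for r's columns.
Result: 3 row(s).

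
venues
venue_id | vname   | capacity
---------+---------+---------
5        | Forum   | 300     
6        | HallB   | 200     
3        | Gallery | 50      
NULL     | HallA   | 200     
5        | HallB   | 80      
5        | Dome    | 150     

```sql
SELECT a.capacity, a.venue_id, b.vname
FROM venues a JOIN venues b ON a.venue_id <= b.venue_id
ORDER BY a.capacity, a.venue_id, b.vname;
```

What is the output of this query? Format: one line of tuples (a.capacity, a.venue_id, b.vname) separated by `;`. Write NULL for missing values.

(50, 3, Dome); (50, 3, Forum); (50, 3, Gallery); (50, 3, HallB); (50, 3, HallB); (80, 5, Dome); (80, 5, Forum); (80, 5, HallB); (80, 5, HallB); (150, 5, Dome); (150, 5, Forum); (150, 5, HallB); (150, 5, HallB); (200, 6, HallB); (300, 5, Dome); (300, 5, Forum); (300, 5, HallB); (300, 5, HallB)

INNER JOIN keeps only pairs where the ON condition holds.
Matching on a.venue_id <= b.venue_id. A NULL in a compared column never satisfies the condition.
- venue_id=5: 4 matching b row(s), so 4 row(s) emitted.
- venue_id=6: 1 matching b row(s), so 1 row(s) emitted.
- venue_id=3: 5 matching b row(s), so 5 row(s) emitted.
- venue_id=NULL: no matching b row, dropped.
- venue_id=5: 4 matching b row(s), so 4 row(s) emitted.
- venue_id=5: 4 matching b row(s), so 4 row(s) emitted.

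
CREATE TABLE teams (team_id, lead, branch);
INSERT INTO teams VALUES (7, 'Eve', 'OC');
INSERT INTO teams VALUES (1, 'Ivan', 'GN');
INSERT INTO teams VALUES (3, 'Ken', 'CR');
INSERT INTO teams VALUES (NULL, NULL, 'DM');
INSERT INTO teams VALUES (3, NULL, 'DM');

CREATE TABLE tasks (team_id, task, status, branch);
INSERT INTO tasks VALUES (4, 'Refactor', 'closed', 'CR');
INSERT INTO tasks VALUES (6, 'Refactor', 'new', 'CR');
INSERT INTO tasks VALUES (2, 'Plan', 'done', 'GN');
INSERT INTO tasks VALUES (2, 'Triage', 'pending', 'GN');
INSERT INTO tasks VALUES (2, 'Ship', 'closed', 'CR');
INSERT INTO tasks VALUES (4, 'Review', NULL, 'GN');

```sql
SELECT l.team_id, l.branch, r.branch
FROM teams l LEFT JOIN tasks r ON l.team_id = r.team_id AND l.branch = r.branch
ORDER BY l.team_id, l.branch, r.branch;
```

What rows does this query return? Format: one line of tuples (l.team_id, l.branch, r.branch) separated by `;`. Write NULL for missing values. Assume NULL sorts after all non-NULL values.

LEFT JOIN keeps every row from `teams`; unmatched rows get NULL for `tasks`'s columns.
Matching on l.team_id = r.team_id AND l.branch = r.branch. A NULL in a compared column never satisfies the condition.
- team_id=7, branch=OC: no r row matches, row kept with r columns NULL.
- team_id=1, branch=GN: no r row matches, row kept with r columns NULL.
- team_id=3, branch=CR: no r row matches, row kept with r columns NULL.
- team_id=NULL, branch=DM: no r row matches, row kept with r columns NULL.
- team_id=3, branch=DM: no r row matches, row kept with r columns NULL.
After projecting and ordering:
l.team_id | l.branch | r.branch
1 | GN | NULL
3 | CR | NULL
3 | DM | NULL
7 | OC | NULL
NULL | DM | NULL

(1, GN, NULL); (3, CR, NULL); (3, DM, NULL); (7, OC, NULL); (NULL, DM, NULL)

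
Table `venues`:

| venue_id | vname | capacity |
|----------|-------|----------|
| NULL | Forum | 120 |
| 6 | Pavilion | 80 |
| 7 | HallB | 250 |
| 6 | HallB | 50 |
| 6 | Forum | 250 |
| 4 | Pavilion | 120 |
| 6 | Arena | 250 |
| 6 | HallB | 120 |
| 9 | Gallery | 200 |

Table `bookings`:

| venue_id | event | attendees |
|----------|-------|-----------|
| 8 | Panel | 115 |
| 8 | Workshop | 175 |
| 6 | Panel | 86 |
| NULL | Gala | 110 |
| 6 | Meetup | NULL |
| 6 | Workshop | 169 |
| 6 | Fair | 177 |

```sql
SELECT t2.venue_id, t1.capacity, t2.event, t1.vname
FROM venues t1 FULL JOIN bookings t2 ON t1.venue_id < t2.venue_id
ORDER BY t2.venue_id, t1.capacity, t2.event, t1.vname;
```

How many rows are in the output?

21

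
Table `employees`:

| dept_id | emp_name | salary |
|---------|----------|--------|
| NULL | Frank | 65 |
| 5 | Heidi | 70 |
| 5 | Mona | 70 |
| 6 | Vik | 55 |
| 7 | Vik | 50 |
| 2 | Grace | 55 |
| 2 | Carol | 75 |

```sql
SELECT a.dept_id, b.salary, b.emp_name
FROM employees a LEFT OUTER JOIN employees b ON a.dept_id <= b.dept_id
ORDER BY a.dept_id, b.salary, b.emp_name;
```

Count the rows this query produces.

LEFT JOIN keeps every row from `employees a`; unmatched rows get NULL for `employees b`'s columns.
Matching on a.dept_id <= b.dept_id. A NULL in a compared column never satisfies the condition.
Matched pairs: 23; unmatched a rows kept: 1.
Total: 23 matched + 1 padded = 24 rows.

24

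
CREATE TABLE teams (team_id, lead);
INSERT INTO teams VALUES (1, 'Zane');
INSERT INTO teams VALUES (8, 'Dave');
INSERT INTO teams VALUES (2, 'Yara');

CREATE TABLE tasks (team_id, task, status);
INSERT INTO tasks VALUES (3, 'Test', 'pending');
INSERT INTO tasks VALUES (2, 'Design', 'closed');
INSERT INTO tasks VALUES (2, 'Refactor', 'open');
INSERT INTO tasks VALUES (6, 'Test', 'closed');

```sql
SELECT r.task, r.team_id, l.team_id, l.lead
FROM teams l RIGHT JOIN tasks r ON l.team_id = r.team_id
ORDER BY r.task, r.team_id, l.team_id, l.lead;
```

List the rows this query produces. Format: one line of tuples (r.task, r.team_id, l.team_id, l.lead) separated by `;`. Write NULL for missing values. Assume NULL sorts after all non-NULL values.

RIGHT JOIN keeps every row from `tasks`; unmatched rows get NULL for `teams`'s columns.
Matching on l.team_id = r.team_id.
Matched pairs: 2; unmatched r rows kept: 2.

(Design, 2, 2, Yara); (Refactor, 2, 2, Yara); (Test, 3, NULL, NULL); (Test, 6, NULL, NULL)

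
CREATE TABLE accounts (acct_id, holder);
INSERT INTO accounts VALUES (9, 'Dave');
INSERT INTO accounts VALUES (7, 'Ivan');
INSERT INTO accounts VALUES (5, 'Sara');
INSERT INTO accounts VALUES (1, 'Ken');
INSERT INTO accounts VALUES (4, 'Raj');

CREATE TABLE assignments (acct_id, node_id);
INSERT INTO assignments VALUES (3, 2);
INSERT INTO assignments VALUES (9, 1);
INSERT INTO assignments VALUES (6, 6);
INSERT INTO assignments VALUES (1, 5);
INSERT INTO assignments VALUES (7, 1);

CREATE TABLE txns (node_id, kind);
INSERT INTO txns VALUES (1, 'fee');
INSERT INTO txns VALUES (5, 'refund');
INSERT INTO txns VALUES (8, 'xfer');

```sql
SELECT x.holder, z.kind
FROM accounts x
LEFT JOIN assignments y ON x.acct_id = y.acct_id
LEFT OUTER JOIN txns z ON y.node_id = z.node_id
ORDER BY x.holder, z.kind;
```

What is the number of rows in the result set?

5

Step 1 — x LEFT JOIN y on acct_id → 5 row(s).
Then LEFT JOIN `txns z` on node_id: each of those 5 rows is kept; rows whose y.node_id has no match in z get NULL for z's columns.
Result: 5 row(s).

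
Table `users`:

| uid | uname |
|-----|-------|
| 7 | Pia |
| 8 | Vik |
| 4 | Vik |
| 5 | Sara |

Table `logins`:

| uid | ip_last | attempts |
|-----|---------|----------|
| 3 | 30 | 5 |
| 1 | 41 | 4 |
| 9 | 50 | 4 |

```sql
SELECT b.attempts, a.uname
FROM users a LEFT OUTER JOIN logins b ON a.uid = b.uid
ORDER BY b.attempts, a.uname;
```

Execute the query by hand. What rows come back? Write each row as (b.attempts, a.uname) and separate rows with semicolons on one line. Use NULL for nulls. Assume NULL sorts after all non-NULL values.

(NULL, Pia); (NULL, Sara); (NULL, Vik); (NULL, Vik)

LEFT JOIN keeps every row from `users`; unmatched rows get NULL for `logins`'s columns.
Matching on a.uid = b.uid.
- uid=7: no b row matches, row kept with b columns NULL.
- uid=8: no b row matches, row kept with b columns NULL.
- uid=4: no b row matches, row kept with b columns NULL.
- uid=5: no b row matches, row kept with b columns NULL.
After projecting and ordering:
b.attempts | a.uname
NULL | Pia
NULL | Sara
NULL | Vik
NULL | Vik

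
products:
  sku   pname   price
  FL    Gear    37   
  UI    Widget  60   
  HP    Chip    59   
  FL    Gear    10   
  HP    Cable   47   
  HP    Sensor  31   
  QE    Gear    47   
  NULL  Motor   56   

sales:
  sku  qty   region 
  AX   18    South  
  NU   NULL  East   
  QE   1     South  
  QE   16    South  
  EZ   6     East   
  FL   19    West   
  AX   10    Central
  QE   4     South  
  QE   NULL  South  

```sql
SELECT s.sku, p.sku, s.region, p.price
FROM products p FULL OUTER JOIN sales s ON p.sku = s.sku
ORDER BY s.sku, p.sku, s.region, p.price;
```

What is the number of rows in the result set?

15

FULL OUTER JOIN keeps every row from both sides; unmatched rows get NULL for the other side's columns.
Matching on p.sku = s.sku. A NULL in a compared column never satisfies the condition.
- p (sku=FL) pairs with 1 row(s) of s.
- p (sku=UI) has no partner → padded with NULL.
- p (sku=HP) has no partner → padded with NULL.
- p (sku=FL) pairs with 1 row(s) of s.
- p (sku=HP) has no partner → padded with NULL.
- p (sku=HP) has no partner → padded with NULL.
- p (sku=QE) pairs with 4 row(s) of s.
- p (sku=NULL) has no partner → padded with NULL.
- plus 4 unmatched s row(s), each kept with NULL p columns.
Total: 6 matched + 9 padded = 15 rows.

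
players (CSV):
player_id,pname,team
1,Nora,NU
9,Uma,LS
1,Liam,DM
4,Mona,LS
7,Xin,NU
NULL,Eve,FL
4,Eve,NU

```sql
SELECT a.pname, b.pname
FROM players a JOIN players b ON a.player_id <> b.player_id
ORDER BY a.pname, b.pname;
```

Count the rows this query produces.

26

INNER JOIN keeps only pairs where the ON condition holds.
Matching on a.player_id <> b.player_id. A NULL in a compared column never satisfies the condition.
- a[0] player_id=1 → 4 match(es) in b → 4 row(s).
- a[1] player_id=9 → 5 match(es) in b → 5 row(s).
- a[2] player_id=1 → 4 match(es) in b → 4 row(s).
- a[3] player_id=4 → 4 match(es) in b → 4 row(s).
- a[4] player_id=7 → 5 match(es) in b → 5 row(s).
- a[5] player_id=NULL → no match; dropped.
- a[6] player_id=4 → 4 match(es) in b → 4 row(s).
Total: 26 rows.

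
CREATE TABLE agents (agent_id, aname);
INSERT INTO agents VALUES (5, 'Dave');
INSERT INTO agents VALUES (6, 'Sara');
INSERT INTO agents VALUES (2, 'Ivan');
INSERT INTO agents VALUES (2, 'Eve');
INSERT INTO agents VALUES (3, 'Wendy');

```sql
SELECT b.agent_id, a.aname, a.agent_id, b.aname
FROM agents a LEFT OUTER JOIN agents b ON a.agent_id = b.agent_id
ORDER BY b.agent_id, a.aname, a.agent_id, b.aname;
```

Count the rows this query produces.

7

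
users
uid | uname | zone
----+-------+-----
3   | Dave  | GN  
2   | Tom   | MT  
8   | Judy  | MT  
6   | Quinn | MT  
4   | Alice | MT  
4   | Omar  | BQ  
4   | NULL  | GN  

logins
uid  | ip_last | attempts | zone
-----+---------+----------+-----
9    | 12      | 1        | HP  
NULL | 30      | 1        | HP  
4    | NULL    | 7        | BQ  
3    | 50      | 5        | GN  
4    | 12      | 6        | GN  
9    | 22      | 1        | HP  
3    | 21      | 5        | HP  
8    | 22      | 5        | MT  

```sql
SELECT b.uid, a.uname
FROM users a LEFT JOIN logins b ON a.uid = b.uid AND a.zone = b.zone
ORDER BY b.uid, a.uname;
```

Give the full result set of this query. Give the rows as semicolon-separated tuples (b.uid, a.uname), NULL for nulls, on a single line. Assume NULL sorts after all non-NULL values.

(3, Dave); (4, Omar); (4, NULL); (8, Judy); (NULL, Alice); (NULL, Quinn); (NULL, Tom)

LEFT JOIN keeps every row from `users`; unmatched rows get NULL for `logins`'s columns.
Matching on a.uid = b.uid AND a.zone = b.zone. A NULL in a compared column never satisfies the condition.
Matched pairs: 4; unmatched a rows kept: 3.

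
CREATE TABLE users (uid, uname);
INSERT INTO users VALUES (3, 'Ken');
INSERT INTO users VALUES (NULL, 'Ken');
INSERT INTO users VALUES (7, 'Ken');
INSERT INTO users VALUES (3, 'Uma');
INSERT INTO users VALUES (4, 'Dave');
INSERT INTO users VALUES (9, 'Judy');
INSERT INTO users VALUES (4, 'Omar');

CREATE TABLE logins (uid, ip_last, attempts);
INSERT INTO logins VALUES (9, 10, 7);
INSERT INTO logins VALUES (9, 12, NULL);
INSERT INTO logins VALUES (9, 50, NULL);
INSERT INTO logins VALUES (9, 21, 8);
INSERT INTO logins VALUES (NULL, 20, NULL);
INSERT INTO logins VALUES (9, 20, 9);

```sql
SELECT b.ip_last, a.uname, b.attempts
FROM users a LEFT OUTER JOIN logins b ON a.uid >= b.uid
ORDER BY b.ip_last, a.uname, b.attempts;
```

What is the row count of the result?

11

LEFT JOIN keeps every row from `users`; unmatched rows get NULL for `logins`'s columns.
Matching on a.uid >= b.uid. A NULL in a compared column never satisfies the condition.
- a row (uid=3): no match → kept, b columns NULL.
- a row (uid=NULL): no match → kept, b columns NULL.
- a row (uid=7): no match → kept, b columns NULL.
- a row (uid=3): no match → kept, b columns NULL.
- a row (uid=4): no match → kept, b columns NULL.
- a row (uid=9): matches 5 b row(s) → 5 output row(s).
- a row (uid=4): no match → kept, b columns NULL.
Total: 5 matched + 6 padded = 11 rows.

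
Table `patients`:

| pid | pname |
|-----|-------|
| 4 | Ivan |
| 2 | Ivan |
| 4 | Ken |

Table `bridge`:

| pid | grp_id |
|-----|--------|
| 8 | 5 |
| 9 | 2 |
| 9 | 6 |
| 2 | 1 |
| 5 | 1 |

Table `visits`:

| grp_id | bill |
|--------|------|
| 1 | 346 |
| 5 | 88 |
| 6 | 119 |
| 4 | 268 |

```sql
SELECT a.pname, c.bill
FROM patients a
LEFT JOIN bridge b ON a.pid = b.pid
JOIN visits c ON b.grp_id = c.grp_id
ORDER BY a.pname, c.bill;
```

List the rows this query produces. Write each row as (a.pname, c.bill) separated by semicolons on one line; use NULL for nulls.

(Ivan, 346)

Evaluate left to right. First `patients a LEFT JOIN bridge b` on pid: 3 row(s).
Then INNER JOIN `visits c` on grp_id: keep only rows whose b.grp_id appears in c.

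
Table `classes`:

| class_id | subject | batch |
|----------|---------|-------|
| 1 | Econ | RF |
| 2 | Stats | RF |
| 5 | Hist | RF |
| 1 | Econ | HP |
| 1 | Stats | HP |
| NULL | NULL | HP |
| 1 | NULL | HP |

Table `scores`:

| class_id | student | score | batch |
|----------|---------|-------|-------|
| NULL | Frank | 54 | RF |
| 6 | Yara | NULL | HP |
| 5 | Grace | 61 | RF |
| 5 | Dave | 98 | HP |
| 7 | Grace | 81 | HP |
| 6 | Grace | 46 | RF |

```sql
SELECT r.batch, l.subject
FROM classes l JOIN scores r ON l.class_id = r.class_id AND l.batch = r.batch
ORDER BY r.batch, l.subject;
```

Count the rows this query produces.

INNER JOIN keeps only pairs where the ON condition holds.
Matching on l.class_id = r.class_id AND l.batch = r.batch. A NULL in a compared column never satisfies the condition.
- l (class_id=1, batch=RF) has no partner → excluded.
- l (class_id=2, batch=RF) has no partner → excluded.
- l (class_id=5, batch=RF) pairs with 1 row(s) of r.
- l (class_id=1, batch=HP) has no partner → excluded.
- l (class_id=1, batch=HP) has no partner → excluded.
- l (class_id=NULL, batch=HP) has no partner → excluded.
- l (class_id=1, batch=HP) has no partner → excluded.
Total: 1 rows.

1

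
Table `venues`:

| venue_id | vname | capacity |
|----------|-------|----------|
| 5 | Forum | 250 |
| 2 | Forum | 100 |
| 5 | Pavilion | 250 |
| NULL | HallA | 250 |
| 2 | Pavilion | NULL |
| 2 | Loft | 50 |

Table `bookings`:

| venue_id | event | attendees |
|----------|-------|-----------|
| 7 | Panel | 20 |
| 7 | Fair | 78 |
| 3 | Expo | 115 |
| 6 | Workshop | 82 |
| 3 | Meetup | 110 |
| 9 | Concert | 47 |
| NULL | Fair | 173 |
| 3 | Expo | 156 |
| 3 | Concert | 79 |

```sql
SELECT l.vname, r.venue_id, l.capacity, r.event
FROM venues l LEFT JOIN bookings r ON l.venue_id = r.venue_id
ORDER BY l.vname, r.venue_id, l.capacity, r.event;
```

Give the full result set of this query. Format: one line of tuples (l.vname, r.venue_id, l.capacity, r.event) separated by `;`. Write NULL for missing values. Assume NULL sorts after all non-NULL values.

LEFT JOIN keeps every row from `venues`; unmatched rows get NULL for `bookings`'s columns.
Matching on l.venue_id = r.venue_id. A NULL in a compared column never satisfies the condition.
Matched pairs: 0; unmatched l rows kept: 6.

(Forum, NULL, 100, NULL); (Forum, NULL, 250, NULL); (HallA, NULL, 250, NULL); (Loft, NULL, 50, NULL); (Pavilion, NULL, 250, NULL); (Pavilion, NULL, NULL, NULL)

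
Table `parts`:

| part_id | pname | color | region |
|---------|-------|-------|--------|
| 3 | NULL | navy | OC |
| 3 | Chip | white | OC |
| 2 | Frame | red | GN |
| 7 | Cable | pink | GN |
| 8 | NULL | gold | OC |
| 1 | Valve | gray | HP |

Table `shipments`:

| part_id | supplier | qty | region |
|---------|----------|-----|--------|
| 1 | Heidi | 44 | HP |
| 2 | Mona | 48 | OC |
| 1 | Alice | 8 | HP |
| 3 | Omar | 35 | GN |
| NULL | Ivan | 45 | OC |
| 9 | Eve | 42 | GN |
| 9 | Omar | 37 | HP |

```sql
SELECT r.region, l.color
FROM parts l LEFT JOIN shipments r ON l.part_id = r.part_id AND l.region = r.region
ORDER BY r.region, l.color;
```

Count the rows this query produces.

7

LEFT JOIN keeps every row from `parts`; unmatched rows get NULL for `shipments`'s columns.
Matching on l.part_id = r.part_id AND l.region = r.region. A NULL in a compared column never satisfies the condition.
Matched pairs: 2; unmatched l rows kept: 5.
Total: 2 matched + 5 padded = 7 rows.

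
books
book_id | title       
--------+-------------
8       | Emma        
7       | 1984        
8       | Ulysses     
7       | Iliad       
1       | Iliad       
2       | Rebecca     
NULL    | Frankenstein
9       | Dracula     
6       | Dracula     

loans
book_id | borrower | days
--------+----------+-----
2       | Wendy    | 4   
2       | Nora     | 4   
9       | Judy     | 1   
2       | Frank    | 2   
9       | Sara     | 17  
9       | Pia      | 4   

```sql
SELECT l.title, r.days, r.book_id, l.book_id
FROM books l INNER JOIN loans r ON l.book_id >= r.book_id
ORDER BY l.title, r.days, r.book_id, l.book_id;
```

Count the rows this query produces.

INNER JOIN keeps only pairs where the ON condition holds.
Matching on l.book_id >= r.book_id. A NULL in a compared column never satisfies the condition.
Matched pairs: 24.
Total: 24 rows.

24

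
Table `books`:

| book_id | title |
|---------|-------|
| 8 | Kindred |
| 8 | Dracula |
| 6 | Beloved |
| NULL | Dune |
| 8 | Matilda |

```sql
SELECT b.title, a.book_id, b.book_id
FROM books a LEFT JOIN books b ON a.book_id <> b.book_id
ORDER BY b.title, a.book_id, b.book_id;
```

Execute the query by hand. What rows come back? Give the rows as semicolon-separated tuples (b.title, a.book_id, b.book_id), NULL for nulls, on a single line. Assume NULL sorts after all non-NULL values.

(Beloved, 8, 6); (Beloved, 8, 6); (Beloved, 8, 6); (Dracula, 6, 8); (Kindred, 6, 8); (Matilda, 6, 8); (NULL, NULL, NULL)

LEFT JOIN keeps every row from `books a`; unmatched rows get NULL for `books b`'s columns.
Matching on a.book_id <> b.book_id. A NULL in a compared column never satisfies the condition.
- a row (book_id=8): matches 1 b row(s) → 1 output row(s).
- a row (book_id=8): matches 1 b row(s) → 1 output row(s).
- a row (book_id=6): matches 3 b row(s) → 3 output row(s).
- a row (book_id=NULL): no match → kept, b columns NULL.
- a row (book_id=8): matches 1 b row(s) → 1 output row(s).
After projecting and ordering:
b.title | a.book_id | b.book_id
Beloved | 8 | 6
Beloved | 8 | 6
Beloved | 8 | 6
Dracula | 6 | 8
Kindred | 6 | 8
Matilda | 6 | 8
NULL | NULL | NULL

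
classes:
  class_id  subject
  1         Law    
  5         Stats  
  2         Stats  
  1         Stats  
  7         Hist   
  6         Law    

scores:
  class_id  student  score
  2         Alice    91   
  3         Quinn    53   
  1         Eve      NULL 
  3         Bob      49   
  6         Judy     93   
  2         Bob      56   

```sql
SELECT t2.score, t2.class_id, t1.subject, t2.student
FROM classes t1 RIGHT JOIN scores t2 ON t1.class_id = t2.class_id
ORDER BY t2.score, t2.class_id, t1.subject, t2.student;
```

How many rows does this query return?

7

RIGHT JOIN keeps every row from `scores`; unmatched rows get NULL for `classes`'s columns.
Matching on t1.class_id = t2.class_id.
- t1 row (class_id=1): matches 1 t2 row(s) → 1 output row(s).
- t1 row (class_id=5): no match.
- t1 row (class_id=2): matches 2 t2 row(s) → 2 output row(s).
- t1 row (class_id=1): matches 1 t2 row(s) → 1 output row(s).
- t1 row (class_id=7): no match.
- t1 row (class_id=6): matches 1 t2 row(s) → 1 output row(s).
- 2 t2 row(s) had no t1 match → kept, t1 columns NULL.
Total: 5 matched + 2 padded = 7 rows.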